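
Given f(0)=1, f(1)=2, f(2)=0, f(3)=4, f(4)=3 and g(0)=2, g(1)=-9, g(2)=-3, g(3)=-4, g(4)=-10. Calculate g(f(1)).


f(1) = 2
g(2) = -3

-3


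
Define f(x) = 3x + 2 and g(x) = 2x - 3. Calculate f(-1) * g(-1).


f(-1) = -1
g(-1) = -5
Product = 5

5


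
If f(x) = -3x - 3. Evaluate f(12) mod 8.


f(12) = -39
-39 mod 8 = 1

1


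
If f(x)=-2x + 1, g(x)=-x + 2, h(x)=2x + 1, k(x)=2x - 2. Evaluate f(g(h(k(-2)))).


k(-2) = -6
h(-6) = -11
g(-11) = 13
f(13) = -25

-25


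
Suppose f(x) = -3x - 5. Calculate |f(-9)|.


f(-9) = 22
|22| = 22

22


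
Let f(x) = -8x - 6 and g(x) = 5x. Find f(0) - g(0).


f(0) = -6
g(0) = 0
Difference = -6

-6


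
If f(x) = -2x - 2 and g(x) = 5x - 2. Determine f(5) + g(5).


f(5) = -12
g(5) = 23
Sum = 11

11


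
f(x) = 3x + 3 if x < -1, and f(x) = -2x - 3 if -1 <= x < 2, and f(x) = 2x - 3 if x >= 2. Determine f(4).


5


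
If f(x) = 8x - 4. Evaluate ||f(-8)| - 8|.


60


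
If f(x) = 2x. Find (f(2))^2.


f(2) = 4
(4)^2 = 16

16


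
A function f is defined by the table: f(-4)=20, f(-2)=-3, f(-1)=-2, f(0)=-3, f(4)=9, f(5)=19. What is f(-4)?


20


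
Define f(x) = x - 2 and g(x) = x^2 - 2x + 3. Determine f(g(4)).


g(4) = 11
f(11) = 9

9


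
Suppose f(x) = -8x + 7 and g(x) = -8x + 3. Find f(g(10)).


g(10) = -77
f(-77) = 623

623


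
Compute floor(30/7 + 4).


8


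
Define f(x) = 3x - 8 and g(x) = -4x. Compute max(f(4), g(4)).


f(4) = 4
g(4) = -16
max = 4

4


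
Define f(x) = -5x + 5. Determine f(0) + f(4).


f(0) = 5
f(4) = -15
Sum = -10

-10


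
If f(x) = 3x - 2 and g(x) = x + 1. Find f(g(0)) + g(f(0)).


f(g(0)) = 1
g(f(0)) = -1
Sum = 0

0


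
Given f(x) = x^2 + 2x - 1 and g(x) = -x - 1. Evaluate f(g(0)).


g(0) = -1
f(-1) = 1*(-1)^2 + 2*(-1) - 1 = -2

-2


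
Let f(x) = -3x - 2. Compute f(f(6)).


f(6) = -20
f(-20) = 58

58


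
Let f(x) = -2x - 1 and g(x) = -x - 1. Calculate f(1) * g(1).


f(1) = -3
g(1) = -2
Product = 6

6


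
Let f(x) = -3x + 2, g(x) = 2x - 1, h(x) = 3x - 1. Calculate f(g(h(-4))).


h(-4) = -13
g(-13) = -27
f(-27) = 83

83


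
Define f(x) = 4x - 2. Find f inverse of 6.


Solve 4x - 2 = 6
x = (6 + 2) / 4 = 2

2


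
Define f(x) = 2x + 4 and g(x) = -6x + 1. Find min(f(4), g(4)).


f(4) = 12
g(4) = -23
min = -23

-23


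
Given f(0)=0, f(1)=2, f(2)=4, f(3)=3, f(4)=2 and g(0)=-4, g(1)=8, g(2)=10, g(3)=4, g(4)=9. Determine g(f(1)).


f(1) = 2
g(2) = 10

10


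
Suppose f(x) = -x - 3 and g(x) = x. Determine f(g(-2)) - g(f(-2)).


f(g(-2)) = -1
g(f(-2)) = -1
Difference = 0

0


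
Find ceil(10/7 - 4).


10/7 = 1.4286
1.4286 - 4 = -2.5714
ceil(-2.5714) = -2

-2


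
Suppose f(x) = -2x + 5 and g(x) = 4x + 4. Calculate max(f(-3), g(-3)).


f(-3) = 11
g(-3) = -8
max = 11

11


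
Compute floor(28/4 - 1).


28/4 = 7
7 - 1 = 6
floor(6) = 6

6


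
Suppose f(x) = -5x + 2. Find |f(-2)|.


f(-2) = 12
|12| = 12

12


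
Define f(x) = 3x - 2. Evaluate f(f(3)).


f(3) = 7
f(7) = 19

19


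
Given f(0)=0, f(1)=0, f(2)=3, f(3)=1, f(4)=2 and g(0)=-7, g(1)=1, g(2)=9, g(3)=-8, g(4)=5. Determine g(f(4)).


f(4) = 2
g(2) = 9

9


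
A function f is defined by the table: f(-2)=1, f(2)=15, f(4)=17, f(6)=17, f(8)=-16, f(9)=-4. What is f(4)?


Reading from the table at x = 4

17


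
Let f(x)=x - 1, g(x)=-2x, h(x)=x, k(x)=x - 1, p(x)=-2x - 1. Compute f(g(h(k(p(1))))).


7


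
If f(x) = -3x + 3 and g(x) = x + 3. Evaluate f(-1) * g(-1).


f(-1) = 6
g(-1) = 2
Product = 12

12


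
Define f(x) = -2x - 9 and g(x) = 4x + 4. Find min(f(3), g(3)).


f(3) = -15
g(3) = 16
min = -15

-15


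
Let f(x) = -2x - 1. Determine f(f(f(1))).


f(1) = -3
f(-3) = 5
f(5) = -11

-11


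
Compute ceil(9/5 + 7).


9/5 = 1.8
1.8 + 7 = 8.8
ceil(8.8) = 9

9


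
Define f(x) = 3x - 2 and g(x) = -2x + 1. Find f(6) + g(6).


5


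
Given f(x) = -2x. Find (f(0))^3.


0


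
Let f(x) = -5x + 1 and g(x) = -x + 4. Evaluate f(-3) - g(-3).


9


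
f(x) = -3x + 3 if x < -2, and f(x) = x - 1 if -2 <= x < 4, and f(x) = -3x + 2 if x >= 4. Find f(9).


9 satisfies x >= 4
f(9) = -25

-25


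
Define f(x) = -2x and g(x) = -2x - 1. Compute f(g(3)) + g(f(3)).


f(g(3)) = 14
g(f(3)) = 11
Sum = 25

25


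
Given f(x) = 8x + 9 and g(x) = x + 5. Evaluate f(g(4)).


g(4) = 9
f(9) = 81

81


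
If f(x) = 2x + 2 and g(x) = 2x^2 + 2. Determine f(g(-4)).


g(-4) = 34
f(34) = 70

70


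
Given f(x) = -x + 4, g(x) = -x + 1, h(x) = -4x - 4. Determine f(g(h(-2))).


7


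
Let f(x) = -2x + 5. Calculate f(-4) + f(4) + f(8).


f(-4) = 13
f(4) = -3
f(8) = -11
Sum = -1

-1


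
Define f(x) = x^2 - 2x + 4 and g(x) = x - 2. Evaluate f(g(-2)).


g(-2) = -4
f(-4) = 1*(-4)^2 - 2*(-4) + 4 = 28

28


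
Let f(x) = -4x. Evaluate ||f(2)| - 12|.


4


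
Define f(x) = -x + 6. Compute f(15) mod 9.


f(15) = -9
-9 mod 9 = 0

0


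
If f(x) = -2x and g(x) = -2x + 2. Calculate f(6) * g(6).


f(6) = -12
g(6) = -10
Product = 120

120


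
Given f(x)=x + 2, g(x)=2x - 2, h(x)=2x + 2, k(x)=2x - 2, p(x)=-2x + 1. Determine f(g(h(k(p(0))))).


4


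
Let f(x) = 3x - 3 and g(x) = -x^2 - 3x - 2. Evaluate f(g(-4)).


g(-4) = -6
f(-6) = -21

-21


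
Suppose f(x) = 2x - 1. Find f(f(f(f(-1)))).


f(-1) = -3
f(-3) = -7
f(-7) = -15
f(-15) = -31

-31


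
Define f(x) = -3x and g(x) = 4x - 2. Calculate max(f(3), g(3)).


10


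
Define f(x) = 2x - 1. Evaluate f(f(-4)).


f(-4) = -9
f(-9) = -19

-19


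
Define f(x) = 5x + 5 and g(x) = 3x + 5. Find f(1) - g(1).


f(1) = 10
g(1) = 8
Difference = 2

2


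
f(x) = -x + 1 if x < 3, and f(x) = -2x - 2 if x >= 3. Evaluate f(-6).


-6 satisfies x < 3
f(-6) = 7

7


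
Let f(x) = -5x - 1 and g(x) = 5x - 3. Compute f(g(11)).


g(11) = 52
f(52) = -261

-261


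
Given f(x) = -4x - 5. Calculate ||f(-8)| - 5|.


22


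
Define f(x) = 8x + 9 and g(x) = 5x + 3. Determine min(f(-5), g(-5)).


-31


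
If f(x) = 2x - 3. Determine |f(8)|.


f(8) = 13
|13| = 13

13


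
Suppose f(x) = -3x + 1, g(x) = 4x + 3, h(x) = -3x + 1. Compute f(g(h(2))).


h(2) = -5
g(-5) = -17
f(-17) = 52

52


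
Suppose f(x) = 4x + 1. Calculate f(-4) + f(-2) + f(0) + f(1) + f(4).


f(-4) = -15
f(-2) = -7
f(0) = 1
f(1) = 5
f(4) = 17
Sum = 1

1


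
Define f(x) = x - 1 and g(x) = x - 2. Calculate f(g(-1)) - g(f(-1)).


0


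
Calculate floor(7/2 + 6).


7/2 = 3.5
3.5 + 6 = 9.5
floor(9.5) = 9

9


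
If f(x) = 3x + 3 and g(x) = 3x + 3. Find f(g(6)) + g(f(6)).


f(g(6)) = 66
g(f(6)) = 66
Sum = 132

132


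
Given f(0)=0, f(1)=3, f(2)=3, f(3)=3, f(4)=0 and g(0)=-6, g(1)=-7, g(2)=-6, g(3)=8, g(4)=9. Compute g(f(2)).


8


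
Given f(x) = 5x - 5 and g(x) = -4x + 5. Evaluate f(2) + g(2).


f(2) = 5
g(2) = -3
Sum = 2

2


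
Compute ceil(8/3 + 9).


8/3 = 2.6667
2.6667 + 9 = 11.6667
ceil(11.6667) = 12

12


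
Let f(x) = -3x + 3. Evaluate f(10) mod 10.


f(10) = -27
-27 mod 10 = 3

3


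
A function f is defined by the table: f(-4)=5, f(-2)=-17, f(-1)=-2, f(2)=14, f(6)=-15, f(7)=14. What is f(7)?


14


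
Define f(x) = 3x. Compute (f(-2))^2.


f(-2) = -6
(-6)^2 = 36

36


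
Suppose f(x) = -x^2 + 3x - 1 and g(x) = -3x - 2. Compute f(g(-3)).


g(-3) = 7
f(7) = (-1)*(7)^2 + 3*(7) - 1 = -29

-29


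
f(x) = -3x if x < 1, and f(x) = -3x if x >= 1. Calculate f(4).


4 satisfies x >= 1
f(4) = -12

-12


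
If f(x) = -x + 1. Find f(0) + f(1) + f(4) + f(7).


-8


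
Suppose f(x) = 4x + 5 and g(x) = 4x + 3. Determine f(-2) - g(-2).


f(-2) = -3
g(-2) = -5
Difference = 2

2


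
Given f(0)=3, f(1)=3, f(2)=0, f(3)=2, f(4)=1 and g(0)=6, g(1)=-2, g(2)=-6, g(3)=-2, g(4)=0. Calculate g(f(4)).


f(4) = 1
g(1) = -2

-2


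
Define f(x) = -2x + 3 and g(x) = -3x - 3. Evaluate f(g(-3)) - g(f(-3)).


f(g(-3)) = -9
g(f(-3)) = -30
Difference = 21

21


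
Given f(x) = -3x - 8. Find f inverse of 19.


Solve -3x - 8 = 19
x = (19 + 8) / (-3) = -9

-9


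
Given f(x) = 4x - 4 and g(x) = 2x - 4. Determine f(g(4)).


g(4) = 4
f(4) = 12

12


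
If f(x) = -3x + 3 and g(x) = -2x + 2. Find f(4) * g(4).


54


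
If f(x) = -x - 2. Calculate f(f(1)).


1


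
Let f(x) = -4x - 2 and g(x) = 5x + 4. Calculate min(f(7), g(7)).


f(7) = -30
g(7) = 39
min = -30

-30


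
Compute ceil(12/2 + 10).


12/2 = 6
6 + 10 = 16
ceil(16) = 16

16


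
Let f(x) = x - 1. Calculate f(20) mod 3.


f(20) = 19
19 mod 3 = 1

1


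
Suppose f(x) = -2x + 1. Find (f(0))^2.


f(0) = 1
(1)^2 = 1

1


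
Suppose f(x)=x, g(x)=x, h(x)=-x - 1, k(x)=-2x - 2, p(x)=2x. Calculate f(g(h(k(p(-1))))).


p(-1) = -2
k(-2) = 2
h(2) = -3
g(-3) = -3
f(-3) = -3

-3


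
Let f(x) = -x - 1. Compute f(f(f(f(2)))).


f(2) = -3
f(-3) = 2
f(2) = -3
f(-3) = 2

2


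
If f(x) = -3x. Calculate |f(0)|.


f(0) = 0
|0| = 0

0


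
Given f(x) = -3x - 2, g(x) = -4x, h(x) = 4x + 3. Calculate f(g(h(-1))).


h(-1) = -1
g(-1) = 4
f(4) = -14

-14


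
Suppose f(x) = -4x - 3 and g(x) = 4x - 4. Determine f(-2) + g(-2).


f(-2) = 5
g(-2) = -12
Sum = -7

-7


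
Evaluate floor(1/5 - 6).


1/5 = 0.2
0.2 - 6 = -5.8
floor(-5.8) = -6

-6


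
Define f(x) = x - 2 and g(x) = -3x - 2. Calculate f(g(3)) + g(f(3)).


f(g(3)) = -13
g(f(3)) = -5
Sum = -18

-18


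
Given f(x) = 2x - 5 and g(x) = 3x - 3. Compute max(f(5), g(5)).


f(5) = 5
g(5) = 12
max = 12

12


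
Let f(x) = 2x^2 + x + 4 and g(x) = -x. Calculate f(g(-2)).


g(-2) = 2
f(2) = 2*(2)^2 + 1*(2) + 4 = 14

14


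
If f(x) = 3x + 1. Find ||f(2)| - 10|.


f(2) = 7
|7| = 7
|7 - 10| = 3

3


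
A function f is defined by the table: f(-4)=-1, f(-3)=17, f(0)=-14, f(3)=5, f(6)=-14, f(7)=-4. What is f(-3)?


Reading from the table at x = -3

17


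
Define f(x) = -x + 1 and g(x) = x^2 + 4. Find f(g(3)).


g(3) = 13
f(13) = -12

-12


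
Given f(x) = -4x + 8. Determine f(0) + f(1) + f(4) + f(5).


f(0) = 8
f(1) = 4
f(4) = -8
f(5) = -12
Sum = -8

-8


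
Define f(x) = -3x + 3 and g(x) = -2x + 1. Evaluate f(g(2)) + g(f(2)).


f(g(2)) = 12
g(f(2)) = 7
Sum = 19

19


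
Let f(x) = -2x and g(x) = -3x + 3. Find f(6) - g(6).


f(6) = -12
g(6) = -15
Difference = 3

3


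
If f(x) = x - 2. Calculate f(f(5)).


f(5) = 3
f(3) = 1

1


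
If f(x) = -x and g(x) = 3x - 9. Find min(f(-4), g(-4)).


f(-4) = 4
g(-4) = -21
min = -21

-21


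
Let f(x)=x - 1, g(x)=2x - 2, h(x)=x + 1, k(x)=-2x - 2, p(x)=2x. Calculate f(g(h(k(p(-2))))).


p(-2) = -4
k(-4) = 6
h(6) = 7
g(7) = 12
f(12) = 11

11


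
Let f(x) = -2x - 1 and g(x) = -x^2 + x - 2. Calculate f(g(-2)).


g(-2) = -8
f(-8) = 15

15


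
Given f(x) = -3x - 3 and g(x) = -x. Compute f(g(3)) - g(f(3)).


f(g(3)) = 6
g(f(3)) = 12
Difference = -6

-6


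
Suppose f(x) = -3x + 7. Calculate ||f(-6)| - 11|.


14


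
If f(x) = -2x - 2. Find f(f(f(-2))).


f(-2) = 2
f(2) = -6
f(-6) = 10

10


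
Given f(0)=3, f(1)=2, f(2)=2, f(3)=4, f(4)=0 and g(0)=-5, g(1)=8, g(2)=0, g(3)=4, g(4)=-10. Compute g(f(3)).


f(3) = 4
g(4) = -10

-10


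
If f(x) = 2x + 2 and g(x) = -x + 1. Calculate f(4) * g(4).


-30


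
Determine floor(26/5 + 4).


26/5 = 5.2
5.2 + 4 = 9.2
floor(9.2) = 9

9


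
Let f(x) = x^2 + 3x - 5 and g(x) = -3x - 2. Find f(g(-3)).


g(-3) = 7
f(7) = 1*(7)^2 + 3*(7) - 5 = 65

65


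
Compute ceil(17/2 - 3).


17/2 = 8.5
8.5 - 3 = 5.5
ceil(5.5) = 6

6


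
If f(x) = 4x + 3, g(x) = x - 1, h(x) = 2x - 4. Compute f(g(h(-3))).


h(-3) = -10
g(-10) = -11
f(-11) = -41

-41


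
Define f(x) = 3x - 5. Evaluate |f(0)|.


f(0) = -5
|-5| = 5

5


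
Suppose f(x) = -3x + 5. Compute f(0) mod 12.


f(0) = 5
5 mod 12 = 5

5


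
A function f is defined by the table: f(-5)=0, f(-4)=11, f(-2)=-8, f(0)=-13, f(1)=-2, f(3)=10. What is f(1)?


-2


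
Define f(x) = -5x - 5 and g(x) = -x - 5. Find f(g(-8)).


-20


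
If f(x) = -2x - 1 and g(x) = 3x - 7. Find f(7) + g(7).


f(7) = -15
g(7) = 14
Sum = -1

-1


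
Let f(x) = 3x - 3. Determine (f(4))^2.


f(4) = 9
(9)^2 = 81

81


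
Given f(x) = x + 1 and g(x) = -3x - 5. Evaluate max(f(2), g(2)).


3


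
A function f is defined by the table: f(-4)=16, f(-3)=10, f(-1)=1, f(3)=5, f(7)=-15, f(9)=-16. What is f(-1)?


Reading from the table at x = -1

1


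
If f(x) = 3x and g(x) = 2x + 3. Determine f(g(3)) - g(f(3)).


f(g(3)) = 27
g(f(3)) = 21
Difference = 6

6


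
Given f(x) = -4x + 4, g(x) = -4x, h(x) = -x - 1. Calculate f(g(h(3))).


h(3) = -4
g(-4) = 16
f(16) = -60

-60


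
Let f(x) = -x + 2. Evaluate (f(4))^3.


f(4) = -2
(-2)^3 = -8

-8


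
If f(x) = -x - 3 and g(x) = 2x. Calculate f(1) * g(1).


f(1) = -4
g(1) = 2
Product = -8

-8


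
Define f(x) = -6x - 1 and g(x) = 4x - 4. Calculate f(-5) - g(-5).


f(-5) = 29
g(-5) = -24
Difference = 53

53


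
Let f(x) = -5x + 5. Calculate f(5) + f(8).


-55


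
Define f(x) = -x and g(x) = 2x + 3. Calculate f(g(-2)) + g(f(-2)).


f(g(-2)) = 1
g(f(-2)) = 7
Sum = 8

8


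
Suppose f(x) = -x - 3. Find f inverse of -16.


Solve -x - 3 = -16
x = (-16 + 3) / (-1) = 13

13


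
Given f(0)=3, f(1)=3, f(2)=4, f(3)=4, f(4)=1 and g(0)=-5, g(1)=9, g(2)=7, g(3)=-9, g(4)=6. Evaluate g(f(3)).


f(3) = 4
g(4) = 6

6


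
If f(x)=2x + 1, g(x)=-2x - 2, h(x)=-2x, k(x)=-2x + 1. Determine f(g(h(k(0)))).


k(0) = 1
h(1) = -2
g(-2) = 2
f(2) = 5

5


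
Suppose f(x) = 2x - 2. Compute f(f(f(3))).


10


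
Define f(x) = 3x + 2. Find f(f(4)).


44


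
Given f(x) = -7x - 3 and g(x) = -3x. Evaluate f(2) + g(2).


f(2) = -17
g(2) = -6
Sum = -23

-23


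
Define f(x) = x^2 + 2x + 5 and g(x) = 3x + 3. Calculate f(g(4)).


g(4) = 15
f(15) = 1*(15)^2 + 2*(15) + 5 = 260

260


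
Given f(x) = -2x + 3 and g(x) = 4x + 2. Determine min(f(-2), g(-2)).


-6


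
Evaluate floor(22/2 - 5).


22/2 = 11
11 - 5 = 6
floor(6) = 6

6


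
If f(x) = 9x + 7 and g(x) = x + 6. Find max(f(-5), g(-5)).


f(-5) = -38
g(-5) = 1
max = 1

1


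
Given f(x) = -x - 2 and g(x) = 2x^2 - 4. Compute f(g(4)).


g(4) = 28
f(28) = -30

-30


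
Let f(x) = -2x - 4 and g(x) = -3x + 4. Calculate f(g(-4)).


g(-4) = 16
f(16) = -36

-36


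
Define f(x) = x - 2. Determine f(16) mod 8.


f(16) = 14
14 mod 8 = 6

6


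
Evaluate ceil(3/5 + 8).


3/5 = 0.6
0.6 + 8 = 8.6
ceil(8.6) = 9

9


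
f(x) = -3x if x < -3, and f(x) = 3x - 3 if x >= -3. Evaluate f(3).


3 satisfies x >= -3
f(3) = 6

6


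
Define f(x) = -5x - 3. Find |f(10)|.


f(10) = -53
|-53| = 53

53


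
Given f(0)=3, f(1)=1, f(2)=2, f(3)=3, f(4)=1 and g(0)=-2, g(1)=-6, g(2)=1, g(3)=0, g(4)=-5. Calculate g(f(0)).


0


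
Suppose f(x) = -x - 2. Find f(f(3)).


f(3) = -5
f(-5) = 3

3


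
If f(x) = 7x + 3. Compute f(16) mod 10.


f(16) = 115
115 mod 10 = 5

5


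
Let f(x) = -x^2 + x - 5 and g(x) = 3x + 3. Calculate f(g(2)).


-77


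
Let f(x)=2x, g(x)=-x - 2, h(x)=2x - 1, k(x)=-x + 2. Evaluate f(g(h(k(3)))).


k(3) = -1
h(-1) = -3
g(-3) = 1
f(1) = 2

2


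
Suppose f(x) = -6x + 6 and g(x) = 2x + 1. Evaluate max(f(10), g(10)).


f(10) = -54
g(10) = 21
max = 21

21


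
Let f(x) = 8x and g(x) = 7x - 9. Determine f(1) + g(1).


f(1) = 8
g(1) = -2
Sum = 6

6


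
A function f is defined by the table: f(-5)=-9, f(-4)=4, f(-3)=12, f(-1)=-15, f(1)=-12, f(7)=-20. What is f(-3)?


Reading from the table at x = -3

12


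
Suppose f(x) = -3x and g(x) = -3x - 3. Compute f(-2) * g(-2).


18


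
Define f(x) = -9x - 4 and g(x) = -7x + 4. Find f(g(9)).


g(9) = -59
f(-59) = 527

527


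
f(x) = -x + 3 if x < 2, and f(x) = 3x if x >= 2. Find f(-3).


-3 satisfies x < 2
f(-3) = 6

6


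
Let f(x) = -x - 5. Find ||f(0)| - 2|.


3


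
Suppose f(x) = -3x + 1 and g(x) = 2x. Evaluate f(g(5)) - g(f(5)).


f(g(5)) = -29
g(f(5)) = -28
Difference = -1

-1


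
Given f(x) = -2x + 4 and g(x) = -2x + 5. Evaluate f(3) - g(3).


-1


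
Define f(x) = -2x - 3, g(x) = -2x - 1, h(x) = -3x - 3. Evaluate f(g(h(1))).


-25


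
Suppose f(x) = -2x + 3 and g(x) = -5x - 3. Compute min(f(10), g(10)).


-53


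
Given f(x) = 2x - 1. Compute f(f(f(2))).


f(2) = 3
f(3) = 5
f(5) = 9

9


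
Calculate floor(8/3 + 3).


8/3 = 2.6667
2.6667 + 3 = 5.6667
floor(5.6667) = 5

5


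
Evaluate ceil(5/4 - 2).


5/4 = 1.25
1.25 - 2 = -0.75
ceil(-0.75) = 0

0


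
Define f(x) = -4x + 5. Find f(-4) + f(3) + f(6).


-5


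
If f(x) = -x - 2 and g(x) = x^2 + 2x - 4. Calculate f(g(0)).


g(0) = -4
f(-4) = 2

2


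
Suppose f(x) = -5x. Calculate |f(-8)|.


f(-8) = 40
|40| = 40

40


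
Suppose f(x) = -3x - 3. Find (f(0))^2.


f(0) = -3
(-3)^2 = 9

9


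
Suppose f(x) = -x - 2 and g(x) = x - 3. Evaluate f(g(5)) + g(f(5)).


f(g(5)) = -4
g(f(5)) = -10
Sum = -14

-14


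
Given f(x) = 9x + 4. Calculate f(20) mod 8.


f(20) = 184
184 mod 8 = 0

0


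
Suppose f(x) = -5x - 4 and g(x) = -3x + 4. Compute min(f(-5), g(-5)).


f(-5) = 21
g(-5) = 19
min = 19

19


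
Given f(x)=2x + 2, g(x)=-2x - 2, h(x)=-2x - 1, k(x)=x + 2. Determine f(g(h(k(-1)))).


k(-1) = 1
h(1) = -3
g(-3) = 4
f(4) = 10

10


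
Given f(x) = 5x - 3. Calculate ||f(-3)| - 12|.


f(-3) = -18
|-18| = 18
|18 - 12| = 6

6


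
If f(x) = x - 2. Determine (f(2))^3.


f(2) = 0
(0)^3 = 0

0


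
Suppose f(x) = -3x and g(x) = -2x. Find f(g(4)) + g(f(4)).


48


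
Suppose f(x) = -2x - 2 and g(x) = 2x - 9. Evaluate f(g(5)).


g(5) = 1
f(1) = -4

-4


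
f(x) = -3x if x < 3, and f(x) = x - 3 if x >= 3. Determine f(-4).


-4 satisfies x < 3
f(-4) = 12

12


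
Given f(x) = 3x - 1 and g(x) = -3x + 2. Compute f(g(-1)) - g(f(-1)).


f(g(-1)) = 14
g(f(-1)) = 14
Difference = 0

0


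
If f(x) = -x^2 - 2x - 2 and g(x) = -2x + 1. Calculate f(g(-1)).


g(-1) = 3
f(3) = (-1)*(3)^2 - 2*(3) - 2 = -17

-17


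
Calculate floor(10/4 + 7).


10/4 = 2.5
2.5 + 7 = 9.5
floor(9.5) = 9

9


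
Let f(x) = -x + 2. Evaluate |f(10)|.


f(10) = -8
|-8| = 8

8


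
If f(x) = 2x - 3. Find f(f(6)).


f(6) = 9
f(9) = 15

15


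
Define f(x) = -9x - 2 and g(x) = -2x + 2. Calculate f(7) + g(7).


f(7) = -65
g(7) = -12
Sum = -77

-77


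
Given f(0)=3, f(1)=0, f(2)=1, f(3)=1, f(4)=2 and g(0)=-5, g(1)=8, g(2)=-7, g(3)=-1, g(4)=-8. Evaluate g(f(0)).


f(0) = 3
g(3) = -1

-1


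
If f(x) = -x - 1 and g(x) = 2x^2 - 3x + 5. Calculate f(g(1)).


g(1) = 4
f(4) = -5

-5


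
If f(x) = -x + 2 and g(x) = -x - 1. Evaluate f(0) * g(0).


f(0) = 2
g(0) = -1
Product = -2

-2


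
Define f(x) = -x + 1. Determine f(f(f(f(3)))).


f(3) = -2
f(-2) = 3
f(3) = -2
f(-2) = 3

3


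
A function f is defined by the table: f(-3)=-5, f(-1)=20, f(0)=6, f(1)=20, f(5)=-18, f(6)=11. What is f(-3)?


Reading from the table at x = -3

-5


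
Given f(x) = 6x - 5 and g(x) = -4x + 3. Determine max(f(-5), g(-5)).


f(-5) = -35
g(-5) = 23
max = 23

23


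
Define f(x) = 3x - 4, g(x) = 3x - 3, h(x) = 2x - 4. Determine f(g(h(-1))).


h(-1) = -6
g(-6) = -21
f(-21) = -67

-67


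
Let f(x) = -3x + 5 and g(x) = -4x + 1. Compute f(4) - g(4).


f(4) = -7
g(4) = -15
Difference = 8

8


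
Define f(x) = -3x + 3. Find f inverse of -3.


2


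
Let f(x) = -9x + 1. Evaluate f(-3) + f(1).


f(-3) = 28
f(1) = -8
Sum = 20

20


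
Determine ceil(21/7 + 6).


21/7 = 3
3 + 6 = 9
ceil(9) = 9

9


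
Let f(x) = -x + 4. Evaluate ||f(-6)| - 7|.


f(-6) = 10
|10| = 10
|10 - 7| = 3

3


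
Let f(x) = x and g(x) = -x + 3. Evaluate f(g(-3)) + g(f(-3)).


f(g(-3)) = 6
g(f(-3)) = 6
Sum = 12

12


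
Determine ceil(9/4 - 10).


9/4 = 2.25
2.25 - 10 = -7.75
ceil(-7.75) = -7

-7


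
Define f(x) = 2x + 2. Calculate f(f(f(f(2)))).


f(2) = 6
f(6) = 14
f(14) = 30
f(30) = 62

62


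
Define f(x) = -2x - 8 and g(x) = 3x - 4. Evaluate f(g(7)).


g(7) = 17
f(17) = -42

-42


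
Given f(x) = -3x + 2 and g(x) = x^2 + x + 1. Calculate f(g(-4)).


g(-4) = 13
f(13) = -37

-37


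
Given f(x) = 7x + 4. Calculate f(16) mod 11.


f(16) = 116
116 mod 11 = 6

6


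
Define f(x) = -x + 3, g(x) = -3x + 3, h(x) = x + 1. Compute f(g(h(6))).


h(6) = 7
g(7) = -18
f(-18) = 21

21


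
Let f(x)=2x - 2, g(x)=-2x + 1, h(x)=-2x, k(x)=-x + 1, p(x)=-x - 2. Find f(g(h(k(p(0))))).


p(0) = -2
k(-2) = 3
h(3) = -6
g(-6) = 13
f(13) = 24

24


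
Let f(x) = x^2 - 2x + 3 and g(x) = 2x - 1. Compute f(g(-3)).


g(-3) = -7
f(-7) = 1*(-7)^2 - 2*(-7) + 3 = 66

66


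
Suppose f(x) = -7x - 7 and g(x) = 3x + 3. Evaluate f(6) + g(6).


f(6) = -49
g(6) = 21
Sum = -28

-28


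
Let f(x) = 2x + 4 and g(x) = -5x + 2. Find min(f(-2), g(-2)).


f(-2) = 0
g(-2) = 12
min = 0

0


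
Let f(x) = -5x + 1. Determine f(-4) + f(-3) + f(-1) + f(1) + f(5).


f(-4) = 21
f(-3) = 16
f(-1) = 6
f(1) = -4
f(5) = -24
Sum = 15

15


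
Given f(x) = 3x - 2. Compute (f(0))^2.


4


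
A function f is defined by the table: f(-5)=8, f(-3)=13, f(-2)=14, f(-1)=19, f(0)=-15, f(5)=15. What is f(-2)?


Reading from the table at x = -2

14


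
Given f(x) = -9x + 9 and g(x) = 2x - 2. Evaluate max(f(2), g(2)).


f(2) = -9
g(2) = 2
max = 2

2


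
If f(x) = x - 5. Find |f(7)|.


2


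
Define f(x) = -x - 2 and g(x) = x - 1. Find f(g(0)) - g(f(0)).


f(g(0)) = -1
g(f(0)) = -3
Difference = 2

2


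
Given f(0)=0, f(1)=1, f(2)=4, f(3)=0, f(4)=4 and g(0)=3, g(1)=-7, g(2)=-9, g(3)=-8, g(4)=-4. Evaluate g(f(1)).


f(1) = 1
g(1) = -7

-7


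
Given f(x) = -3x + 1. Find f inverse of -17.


Solve -3x + 1 = -17
x = (-17 - 1) / (-3) = 6

6


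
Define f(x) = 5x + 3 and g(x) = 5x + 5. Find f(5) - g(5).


f(5) = 28
g(5) = 30
Difference = -2

-2


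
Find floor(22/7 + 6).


9


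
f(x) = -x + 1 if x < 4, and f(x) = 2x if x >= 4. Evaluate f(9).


9 satisfies x >= 4
f(9) = 18

18


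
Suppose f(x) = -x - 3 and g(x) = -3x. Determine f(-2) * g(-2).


f(-2) = -1
g(-2) = 6
Product = -6

-6


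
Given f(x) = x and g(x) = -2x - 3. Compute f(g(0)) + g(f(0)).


f(g(0)) = -3
g(f(0)) = -3
Sum = -6

-6


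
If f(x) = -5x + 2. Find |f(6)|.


f(6) = -28
|-28| = 28

28


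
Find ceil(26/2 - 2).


26/2 = 13
13 - 2 = 11
ceil(11) = 11

11


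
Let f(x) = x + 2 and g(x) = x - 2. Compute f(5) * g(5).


f(5) = 7
g(5) = 3
Product = 21

21


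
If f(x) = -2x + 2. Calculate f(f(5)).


f(5) = -8
f(-8) = 18

18


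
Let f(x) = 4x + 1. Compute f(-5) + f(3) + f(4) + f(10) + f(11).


f(-5) = -19
f(3) = 13
f(4) = 17
f(10) = 41
f(11) = 45
Sum = 97

97


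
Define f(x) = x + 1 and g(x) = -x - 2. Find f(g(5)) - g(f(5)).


f(g(5)) = -6
g(f(5)) = -8
Difference = 2

2


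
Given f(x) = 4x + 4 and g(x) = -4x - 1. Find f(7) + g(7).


f(7) = 32
g(7) = -29
Sum = 3

3


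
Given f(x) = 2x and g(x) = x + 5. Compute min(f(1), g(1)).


f(1) = 2
g(1) = 6
min = 2

2


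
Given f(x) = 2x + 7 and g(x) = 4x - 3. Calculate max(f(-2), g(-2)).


3


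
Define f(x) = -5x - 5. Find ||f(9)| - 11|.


f(9) = -50
|-50| = 50
|50 - 11| = 39

39


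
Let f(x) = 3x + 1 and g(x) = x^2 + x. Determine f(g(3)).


g(3) = 12
f(12) = 37

37


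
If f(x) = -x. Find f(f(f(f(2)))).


2


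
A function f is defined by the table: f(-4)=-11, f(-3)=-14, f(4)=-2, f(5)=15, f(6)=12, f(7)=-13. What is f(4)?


Reading from the table at x = 4

-2


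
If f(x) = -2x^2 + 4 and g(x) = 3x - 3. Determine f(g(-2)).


-158


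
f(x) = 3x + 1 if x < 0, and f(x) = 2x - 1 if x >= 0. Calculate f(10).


10 satisfies x >= 0
f(10) = 19

19


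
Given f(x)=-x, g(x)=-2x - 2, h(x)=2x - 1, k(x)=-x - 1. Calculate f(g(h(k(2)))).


k(2) = -3
h(-3) = -7
g(-7) = 12
f(12) = -12

-12


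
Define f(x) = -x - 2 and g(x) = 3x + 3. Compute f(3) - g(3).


-17


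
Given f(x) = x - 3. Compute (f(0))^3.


-27


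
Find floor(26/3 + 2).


26/3 = 8.6667
8.6667 + 2 = 10.6667
floor(10.6667) = 10

10


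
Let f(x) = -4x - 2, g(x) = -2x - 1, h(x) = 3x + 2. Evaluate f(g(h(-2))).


h(-2) = -4
g(-4) = 7
f(7) = -30

-30


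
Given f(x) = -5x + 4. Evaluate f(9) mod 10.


f(9) = -41
-41 mod 10 = 9

9


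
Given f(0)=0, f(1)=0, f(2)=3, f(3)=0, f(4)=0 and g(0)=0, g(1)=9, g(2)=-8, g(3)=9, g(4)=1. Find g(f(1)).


f(1) = 0
g(0) = 0

0


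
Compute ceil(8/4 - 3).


8/4 = 2
2 - 3 = -1
ceil(-1) = -1

-1


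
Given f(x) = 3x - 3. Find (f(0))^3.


f(0) = -3
(-3)^3 = -27

-27


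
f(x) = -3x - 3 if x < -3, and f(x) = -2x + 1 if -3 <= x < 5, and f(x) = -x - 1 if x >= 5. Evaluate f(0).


1


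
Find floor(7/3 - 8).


7/3 = 2.3333
2.3333 - 8 = -5.6667
floor(-5.6667) = -6

-6


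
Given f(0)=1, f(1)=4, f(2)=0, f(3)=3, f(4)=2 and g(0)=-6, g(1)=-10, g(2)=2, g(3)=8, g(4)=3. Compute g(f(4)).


f(4) = 2
g(2) = 2

2


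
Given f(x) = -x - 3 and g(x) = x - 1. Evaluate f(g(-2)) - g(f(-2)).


f(g(-2)) = 0
g(f(-2)) = -2
Difference = 2

2


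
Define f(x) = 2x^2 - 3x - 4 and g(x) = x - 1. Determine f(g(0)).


1


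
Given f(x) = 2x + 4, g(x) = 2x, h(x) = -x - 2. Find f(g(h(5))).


h(5) = -7
g(-7) = -14
f(-14) = -24

-24


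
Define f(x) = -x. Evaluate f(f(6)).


f(6) = -6
f(-6) = 6

6


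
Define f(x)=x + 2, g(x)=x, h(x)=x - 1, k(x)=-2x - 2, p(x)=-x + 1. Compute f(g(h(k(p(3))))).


p(3) = -2
k(-2) = 2
h(2) = 1
g(1) = 1
f(1) = 3

3


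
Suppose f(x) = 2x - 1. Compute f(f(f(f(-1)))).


f(-1) = -3
f(-3) = -7
f(-7) = -15
f(-15) = -31

-31


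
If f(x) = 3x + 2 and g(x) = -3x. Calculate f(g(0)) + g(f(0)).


-4


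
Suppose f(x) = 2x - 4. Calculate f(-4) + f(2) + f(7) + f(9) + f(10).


f(-4) = -12
f(2) = 0
f(7) = 10
f(9) = 14
f(10) = 16
Sum = 28

28


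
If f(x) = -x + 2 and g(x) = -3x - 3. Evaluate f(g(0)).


g(0) = -3
f(-3) = 5

5


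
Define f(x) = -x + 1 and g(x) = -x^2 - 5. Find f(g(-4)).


g(-4) = -21
f(-21) = 22

22


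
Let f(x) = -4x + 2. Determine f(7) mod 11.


7


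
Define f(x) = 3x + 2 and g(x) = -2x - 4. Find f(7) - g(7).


f(7) = 23
g(7) = -18
Difference = 41

41


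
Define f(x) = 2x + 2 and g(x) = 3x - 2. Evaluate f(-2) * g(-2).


f(-2) = -2
g(-2) = -8
Product = 16

16


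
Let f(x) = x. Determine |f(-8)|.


8


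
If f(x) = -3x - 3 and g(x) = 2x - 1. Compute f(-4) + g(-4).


f(-4) = 9
g(-4) = -9
Sum = 0

0


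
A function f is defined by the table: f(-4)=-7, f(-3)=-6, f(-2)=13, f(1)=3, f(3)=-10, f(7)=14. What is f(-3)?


Reading from the table at x = -3

-6


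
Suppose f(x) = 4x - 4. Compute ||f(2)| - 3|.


f(2) = 4
|4| = 4
|4 - 3| = 1

1


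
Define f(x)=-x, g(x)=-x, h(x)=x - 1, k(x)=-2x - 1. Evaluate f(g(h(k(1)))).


k(1) = -3
h(-3) = -4
g(-4) = 4
f(4) = -4

-4


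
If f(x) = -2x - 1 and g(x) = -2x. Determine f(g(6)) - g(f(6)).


f(g(6)) = 23
g(f(6)) = 26
Difference = -3

-3


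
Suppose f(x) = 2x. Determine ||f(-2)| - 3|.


f(-2) = -4
|-4| = 4
|4 - 3| = 1

1


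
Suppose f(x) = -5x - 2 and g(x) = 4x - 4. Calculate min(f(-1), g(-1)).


f(-1) = 3
g(-1) = -8
min = -8

-8


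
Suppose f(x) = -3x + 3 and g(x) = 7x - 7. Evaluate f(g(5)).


g(5) = 28
f(28) = -81

-81


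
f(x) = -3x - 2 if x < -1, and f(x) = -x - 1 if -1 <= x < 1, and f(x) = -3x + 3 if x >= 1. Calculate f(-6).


16


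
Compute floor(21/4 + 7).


21/4 = 5.25
5.25 + 7 = 12.25
floor(12.25) = 12

12


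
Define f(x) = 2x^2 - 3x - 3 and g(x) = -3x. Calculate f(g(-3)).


g(-3) = 9
f(9) = 2*(9)^2 - 3*(9) - 3 = 132

132


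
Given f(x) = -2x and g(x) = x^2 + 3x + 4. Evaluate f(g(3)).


-44


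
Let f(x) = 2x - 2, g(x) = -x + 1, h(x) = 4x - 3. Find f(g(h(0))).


6


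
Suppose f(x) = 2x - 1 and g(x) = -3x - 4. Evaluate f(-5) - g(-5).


-22


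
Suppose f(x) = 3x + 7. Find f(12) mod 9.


f(12) = 43
43 mod 9 = 7

7


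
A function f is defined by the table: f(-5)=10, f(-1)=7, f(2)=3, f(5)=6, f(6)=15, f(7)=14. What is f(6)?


Reading from the table at x = 6

15


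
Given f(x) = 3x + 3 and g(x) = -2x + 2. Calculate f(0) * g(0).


f(0) = 3
g(0) = 2
Product = 6

6


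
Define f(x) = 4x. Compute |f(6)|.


f(6) = 24
|24| = 24

24


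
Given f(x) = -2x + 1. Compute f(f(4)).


f(4) = -7
f(-7) = 15

15


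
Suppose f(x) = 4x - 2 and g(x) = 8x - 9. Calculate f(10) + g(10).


f(10) = 38
g(10) = 71
Sum = 109

109


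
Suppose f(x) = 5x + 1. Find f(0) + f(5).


f(0) = 1
f(5) = 26
Sum = 27

27


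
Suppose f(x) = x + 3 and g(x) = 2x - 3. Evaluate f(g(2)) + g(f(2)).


f(g(2)) = 4
g(f(2)) = 7
Sum = 11

11


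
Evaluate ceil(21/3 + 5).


12


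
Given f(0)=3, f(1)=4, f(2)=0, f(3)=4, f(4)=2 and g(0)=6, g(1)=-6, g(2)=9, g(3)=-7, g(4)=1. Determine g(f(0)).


f(0) = 3
g(3) = -7

-7


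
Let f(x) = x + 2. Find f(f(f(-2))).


f(-2) = 0
f(0) = 2
f(2) = 4

4


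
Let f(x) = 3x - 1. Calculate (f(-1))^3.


f(-1) = -4
(-4)^3 = -64

-64


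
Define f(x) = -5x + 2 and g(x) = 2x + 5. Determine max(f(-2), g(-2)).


f(-2) = 12
g(-2) = 1
max = 12

12


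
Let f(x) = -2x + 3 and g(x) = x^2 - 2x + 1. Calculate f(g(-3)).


g(-3) = 16
f(16) = -29

-29


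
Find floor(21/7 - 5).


21/7 = 3
3 - 5 = -2
floor(-2) = -2

-2


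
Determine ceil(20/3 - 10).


-3


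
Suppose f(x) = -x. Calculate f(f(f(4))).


f(4) = -4
f(-4) = 4
f(4) = -4

-4


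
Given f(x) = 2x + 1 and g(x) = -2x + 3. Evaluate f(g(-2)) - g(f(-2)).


f(g(-2)) = 15
g(f(-2)) = 9
Difference = 6

6


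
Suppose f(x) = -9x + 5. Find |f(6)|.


f(6) = -49
|-49| = 49

49


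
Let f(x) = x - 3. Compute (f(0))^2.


f(0) = -3
(-3)^2 = 9

9


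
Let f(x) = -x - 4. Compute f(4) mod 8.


f(4) = -8
-8 mod 8 = 0

0


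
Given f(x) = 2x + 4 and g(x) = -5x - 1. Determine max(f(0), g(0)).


4


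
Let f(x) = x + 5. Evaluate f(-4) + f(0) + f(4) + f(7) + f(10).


42


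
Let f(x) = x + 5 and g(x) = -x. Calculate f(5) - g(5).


f(5) = 10
g(5) = -5
Difference = 15

15


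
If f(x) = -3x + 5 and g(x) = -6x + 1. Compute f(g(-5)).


g(-5) = 31
f(31) = -88

-88


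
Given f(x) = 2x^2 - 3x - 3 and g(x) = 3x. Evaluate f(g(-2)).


87


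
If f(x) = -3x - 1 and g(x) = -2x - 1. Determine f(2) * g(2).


35


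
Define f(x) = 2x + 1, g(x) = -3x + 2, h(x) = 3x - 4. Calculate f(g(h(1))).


h(1) = -1
g(-1) = 5
f(5) = 11

11


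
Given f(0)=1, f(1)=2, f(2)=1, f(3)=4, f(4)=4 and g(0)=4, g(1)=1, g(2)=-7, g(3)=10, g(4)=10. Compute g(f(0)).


1


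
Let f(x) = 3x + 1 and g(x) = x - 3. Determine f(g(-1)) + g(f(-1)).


f(g(-1)) = -11
g(f(-1)) = -5
Sum = -16

-16


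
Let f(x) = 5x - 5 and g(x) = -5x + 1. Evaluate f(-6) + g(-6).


f(-6) = -35
g(-6) = 31
Sum = -4

-4


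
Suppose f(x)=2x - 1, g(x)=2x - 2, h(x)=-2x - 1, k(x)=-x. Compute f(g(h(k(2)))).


k(2) = -2
h(-2) = 3
g(3) = 4
f(4) = 7

7


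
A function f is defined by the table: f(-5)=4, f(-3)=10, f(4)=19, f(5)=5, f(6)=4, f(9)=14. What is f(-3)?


10


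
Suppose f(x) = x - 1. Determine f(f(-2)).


f(-2) = -3
f(-3) = -4

-4


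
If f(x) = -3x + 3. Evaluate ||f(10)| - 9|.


f(10) = -27
|-27| = 27
|27 - 9| = 18

18


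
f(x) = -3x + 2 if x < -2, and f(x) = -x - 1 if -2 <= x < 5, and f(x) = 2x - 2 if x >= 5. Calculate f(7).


12


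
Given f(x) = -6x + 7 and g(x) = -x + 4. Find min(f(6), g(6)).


f(6) = -29
g(6) = -2
min = -29

-29


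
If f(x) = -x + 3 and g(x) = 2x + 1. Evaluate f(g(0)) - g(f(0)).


f(g(0)) = 2
g(f(0)) = 7
Difference = -5

-5


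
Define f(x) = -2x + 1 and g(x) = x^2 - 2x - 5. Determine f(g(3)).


5


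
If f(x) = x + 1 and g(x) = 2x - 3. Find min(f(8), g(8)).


f(8) = 9
g(8) = 13
min = 9

9


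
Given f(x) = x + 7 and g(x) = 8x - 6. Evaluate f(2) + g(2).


f(2) = 9
g(2) = 10
Sum = 19

19


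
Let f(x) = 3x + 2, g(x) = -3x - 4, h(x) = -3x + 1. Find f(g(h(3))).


62


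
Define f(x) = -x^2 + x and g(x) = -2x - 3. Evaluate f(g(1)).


g(1) = -5
f(-5) = (-1)*(-5)^2 + 1*(-5) = -30

-30


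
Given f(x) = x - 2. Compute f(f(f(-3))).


f(-3) = -5
f(-5) = -7
f(-7) = -9

-9


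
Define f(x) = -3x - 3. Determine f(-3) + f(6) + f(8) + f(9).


f(-3) = 6
f(6) = -21
f(8) = -27
f(9) = -30
Sum = -72

-72


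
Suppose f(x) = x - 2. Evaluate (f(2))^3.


0


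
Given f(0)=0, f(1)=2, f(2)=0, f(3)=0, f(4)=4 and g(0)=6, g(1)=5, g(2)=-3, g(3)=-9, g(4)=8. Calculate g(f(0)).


f(0) = 0
g(0) = 6

6


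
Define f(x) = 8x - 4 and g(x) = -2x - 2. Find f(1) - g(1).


f(1) = 4
g(1) = -4
Difference = 8

8


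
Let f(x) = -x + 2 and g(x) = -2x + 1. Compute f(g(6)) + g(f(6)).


22


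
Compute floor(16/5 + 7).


16/5 = 3.2
3.2 + 7 = 10.2
floor(10.2) = 10

10


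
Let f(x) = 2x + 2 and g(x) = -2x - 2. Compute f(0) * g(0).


f(0) = 2
g(0) = -2
Product = -4

-4


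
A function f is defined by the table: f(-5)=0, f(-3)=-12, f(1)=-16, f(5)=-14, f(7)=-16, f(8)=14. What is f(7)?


-16


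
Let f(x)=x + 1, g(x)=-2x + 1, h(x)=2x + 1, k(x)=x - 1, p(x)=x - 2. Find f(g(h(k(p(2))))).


4


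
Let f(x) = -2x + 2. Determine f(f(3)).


f(3) = -4
f(-4) = 10

10


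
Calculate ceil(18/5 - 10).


18/5 = 3.6
3.6 - 10 = -6.4
ceil(-6.4) = -6

-6


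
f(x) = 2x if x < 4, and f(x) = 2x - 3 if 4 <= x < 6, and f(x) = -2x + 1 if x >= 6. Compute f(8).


-15


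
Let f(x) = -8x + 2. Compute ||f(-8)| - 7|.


f(-8) = 66
|66| = 66
|66 - 7| = 59

59


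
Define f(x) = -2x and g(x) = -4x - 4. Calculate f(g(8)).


g(8) = -36
f(-36) = 72

72


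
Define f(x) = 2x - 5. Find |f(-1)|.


f(-1) = -7
|-7| = 7

7


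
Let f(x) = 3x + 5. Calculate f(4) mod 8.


f(4) = 17
17 mod 8 = 1

1


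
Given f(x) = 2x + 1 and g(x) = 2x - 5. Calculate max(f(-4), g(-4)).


f(-4) = -7
g(-4) = -13
max = -7

-7


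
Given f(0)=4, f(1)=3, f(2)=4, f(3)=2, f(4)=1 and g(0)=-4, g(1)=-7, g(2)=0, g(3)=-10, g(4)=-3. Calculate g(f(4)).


f(4) = 1
g(1) = -7

-7


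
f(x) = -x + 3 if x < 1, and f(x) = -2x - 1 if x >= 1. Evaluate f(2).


2 satisfies x >= 1
f(2) = -5

-5


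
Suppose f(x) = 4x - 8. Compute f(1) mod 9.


5


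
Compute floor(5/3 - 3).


5/3 = 1.6667
1.6667 - 3 = -1.3333
floor(-1.3333) = -2

-2


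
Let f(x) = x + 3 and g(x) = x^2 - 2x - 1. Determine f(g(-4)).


26


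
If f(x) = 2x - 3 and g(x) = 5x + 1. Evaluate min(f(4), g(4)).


f(4) = 5
g(4) = 21
min = 5

5


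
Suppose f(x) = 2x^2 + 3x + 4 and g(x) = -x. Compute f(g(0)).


g(0) = 0
f(0) = 2*(0)^2 + 3*(0) + 4 = 4

4


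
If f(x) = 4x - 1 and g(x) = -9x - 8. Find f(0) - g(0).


7


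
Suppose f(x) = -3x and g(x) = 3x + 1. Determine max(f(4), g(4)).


f(4) = -12
g(4) = 13
max = 13

13


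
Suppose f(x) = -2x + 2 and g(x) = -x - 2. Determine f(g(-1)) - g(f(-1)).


f(g(-1)) = 4
g(f(-1)) = -6
Difference = 10

10


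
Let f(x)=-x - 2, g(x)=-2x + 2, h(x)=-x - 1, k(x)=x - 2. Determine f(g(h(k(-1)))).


k(-1) = -3
h(-3) = 2
g(2) = -2
f(-2) = 0

0


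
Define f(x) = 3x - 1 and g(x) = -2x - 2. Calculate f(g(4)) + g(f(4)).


-55


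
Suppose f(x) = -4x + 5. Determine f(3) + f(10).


-42


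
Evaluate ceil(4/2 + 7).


4/2 = 2
2 + 7 = 9
ceil(9) = 9

9


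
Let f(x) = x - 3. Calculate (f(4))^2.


f(4) = 1
(1)^2 = 1

1


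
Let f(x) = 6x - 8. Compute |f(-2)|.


f(-2) = -20
|-20| = 20

20


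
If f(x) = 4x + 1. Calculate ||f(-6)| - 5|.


f(-6) = -23
|-23| = 23
|23 - 5| = 18

18


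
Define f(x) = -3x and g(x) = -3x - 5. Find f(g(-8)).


g(-8) = 19
f(19) = -57

-57


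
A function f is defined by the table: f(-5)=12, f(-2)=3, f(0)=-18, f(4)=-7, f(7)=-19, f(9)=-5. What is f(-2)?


3


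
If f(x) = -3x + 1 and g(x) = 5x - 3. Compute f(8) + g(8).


f(8) = -23
g(8) = 37
Sum = 14

14


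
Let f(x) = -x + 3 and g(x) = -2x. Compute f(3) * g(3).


f(3) = 0
g(3) = -6
Product = 0

0


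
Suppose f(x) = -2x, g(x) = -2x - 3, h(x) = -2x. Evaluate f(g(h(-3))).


30


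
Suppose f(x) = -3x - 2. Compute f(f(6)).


f(6) = -20
f(-20) = 58

58


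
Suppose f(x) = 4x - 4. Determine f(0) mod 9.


f(0) = -4
-4 mod 9 = 5

5


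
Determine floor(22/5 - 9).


22/5 = 4.4
4.4 - 9 = -4.6
floor(-4.6) = -5

-5


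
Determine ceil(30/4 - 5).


30/4 = 7.5
7.5 - 5 = 2.5
ceil(2.5) = 3

3


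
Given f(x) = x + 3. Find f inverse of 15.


Solve x + 3 = 15
x = (15 - 3) / 1 = 12

12


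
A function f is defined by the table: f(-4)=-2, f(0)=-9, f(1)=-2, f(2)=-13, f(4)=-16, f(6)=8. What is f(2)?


Reading from the table at x = 2

-13


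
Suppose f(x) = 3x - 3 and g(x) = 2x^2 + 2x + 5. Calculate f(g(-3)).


g(-3) = 17
f(17) = 48

48


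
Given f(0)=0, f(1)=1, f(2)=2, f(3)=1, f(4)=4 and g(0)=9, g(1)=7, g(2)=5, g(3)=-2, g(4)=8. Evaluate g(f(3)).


f(3) = 1
g(1) = 7

7


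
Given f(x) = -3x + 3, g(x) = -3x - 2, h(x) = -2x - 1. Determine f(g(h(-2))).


h(-2) = 3
g(3) = -11
f(-11) = 36

36


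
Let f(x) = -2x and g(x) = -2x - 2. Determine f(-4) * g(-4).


f(-4) = 8
g(-4) = 6
Product = 48

48


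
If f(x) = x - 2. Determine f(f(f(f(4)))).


f(4) = 2
f(2) = 0
f(0) = -2
f(-2) = -4

-4


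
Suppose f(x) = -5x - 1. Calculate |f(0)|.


f(0) = -1
|-1| = 1

1


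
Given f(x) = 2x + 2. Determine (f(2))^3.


f(2) = 6
(6)^3 = 216

216


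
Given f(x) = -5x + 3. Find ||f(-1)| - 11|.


3


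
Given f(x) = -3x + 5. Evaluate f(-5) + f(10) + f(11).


f(-5) = 20
f(10) = -25
f(11) = -28
Sum = -33

-33


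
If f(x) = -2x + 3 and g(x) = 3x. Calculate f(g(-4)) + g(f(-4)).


f(g(-4)) = 27
g(f(-4)) = 33
Sum = 60

60


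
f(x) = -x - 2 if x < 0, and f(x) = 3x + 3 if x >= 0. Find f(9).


9 satisfies x >= 0
f(9) = 30

30


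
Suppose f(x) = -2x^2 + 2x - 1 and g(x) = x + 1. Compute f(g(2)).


g(2) = 3
f(3) = (-2)*(3)^2 + 2*(3) - 1 = -13

-13


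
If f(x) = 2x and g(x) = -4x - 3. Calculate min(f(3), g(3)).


f(3) = 6
g(3) = -15
min = -15

-15


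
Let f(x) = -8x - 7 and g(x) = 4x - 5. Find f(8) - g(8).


f(8) = -71
g(8) = 27
Difference = -98

-98


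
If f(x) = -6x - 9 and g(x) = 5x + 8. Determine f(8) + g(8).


-9


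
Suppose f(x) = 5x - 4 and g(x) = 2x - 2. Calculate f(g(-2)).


g(-2) = -6
f(-6) = -34

-34


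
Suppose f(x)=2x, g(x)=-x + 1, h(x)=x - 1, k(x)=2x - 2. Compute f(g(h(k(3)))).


k(3) = 4
h(4) = 3
g(3) = -2
f(-2) = -4

-4
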